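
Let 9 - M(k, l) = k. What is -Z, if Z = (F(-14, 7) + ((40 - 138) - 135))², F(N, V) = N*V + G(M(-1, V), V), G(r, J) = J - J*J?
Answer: -139129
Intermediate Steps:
M(k, l) = 9 - k
G(r, J) = J - J²
F(N, V) = N*V + V*(1 - V)
Z = 139129 (Z = (7*(1 - 14 - 1*7) + ((40 - 138) - 135))² = (7*(1 - 14 - 7) + (-98 - 135))² = (7*(-20) - 233)² = (-140 - 233)² = (-373)² = 139129)
-Z = -1*139129 = -139129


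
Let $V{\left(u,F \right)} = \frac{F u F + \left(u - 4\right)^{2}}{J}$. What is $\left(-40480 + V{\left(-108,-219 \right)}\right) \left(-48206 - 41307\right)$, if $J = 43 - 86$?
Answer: $- \frac{306725603852}{43} \approx -7.1332 \cdot 10^{9}$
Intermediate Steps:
$J = -43$
$V{\left(u,F \right)} = - \frac{\left(-4 + u\right)^{2}}{43} - \frac{u F^{2}}{43}$ ($V{\left(u,F \right)} = \frac{F u F + \left(u - 4\right)^{2}}{-43} = \left(u F^{2} + \left(-4 + u\right)^{2}\right) \left(- \frac{1}{43}\right) = \left(\left(-4 + u\right)^{2} + u F^{2}\right) \left(- \frac{1}{43}\right) = - \frac{\left(-4 + u\right)^{2}}{43} - \frac{u F^{2}}{43}$)
$\left(-40480 + V{\left(-108,-219 \right)}\right) \left(-48206 - 41307\right) = \left(-40480 - \left(- \frac{5179788}{43} + \frac{\left(-4 - 108\right)^{2}}{43}\right)\right) \left(-48206 - 41307\right) = \left(-40480 - \left(- \frac{5179788}{43} + \frac{12544}{43}\right)\right) \left(-89513\right) = \left(-40480 + \left(\left(- \frac{1}{43}\right) 12544 + \frac{5179788}{43}\right)\right) \left(-89513\right) = \left(-40480 + \left(- \frac{12544}{43} + \frac{5179788}{43}\right)\right) \left(-89513\right) = \left(-40480 + \frac{5167244}{43}\right) \left(-89513\right) = \frac{3426604}{43} \left(-89513\right) = - \frac{306725603852}{43}$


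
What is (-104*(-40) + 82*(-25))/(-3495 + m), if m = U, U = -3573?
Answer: -1055/3534 ≈ -0.29853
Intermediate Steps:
m = -3573
(-104*(-40) + 82*(-25))/(-3495 + m) = (-104*(-40) + 82*(-25))/(-3495 - 3573) = (4160 - 2050)/(-7068) = 2110*(-1/7068) = -1055/3534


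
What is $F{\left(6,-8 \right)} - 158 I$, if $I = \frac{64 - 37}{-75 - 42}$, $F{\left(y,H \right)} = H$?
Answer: $\frac{370}{13} \approx 28.462$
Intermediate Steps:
$I = - \frac{3}{13}$ ($I = \frac{27}{-117} = 27 \left(- \frac{1}{117}\right) = - \frac{3}{13} \approx -0.23077$)
$F{\left(6,-8 \right)} - 158 I = -8 - - \frac{474}{13} = -8 + \frac{474}{13} = \frac{370}{13}$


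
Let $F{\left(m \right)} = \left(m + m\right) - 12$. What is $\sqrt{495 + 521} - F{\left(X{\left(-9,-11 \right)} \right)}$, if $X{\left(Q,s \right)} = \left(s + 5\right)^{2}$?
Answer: $-60 + 2 \sqrt{254} \approx -28.125$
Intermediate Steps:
$X{\left(Q,s \right)} = \left(5 + s\right)^{2}$
$F{\left(m \right)} = -12 + 2 m$ ($F{\left(m \right)} = 2 m - 12 = -12 + 2 m$)
$\sqrt{495 + 521} - F{\left(X{\left(-9,-11 \right)} \right)} = \sqrt{495 + 521} - \left(-12 + 2 \left(5 - 11\right)^{2}\right) = \sqrt{1016} - \left(-12 + 2 \left(-6\right)^{2}\right) = 2 \sqrt{254} - \left(-12 + 2 \cdot 36\right) = 2 \sqrt{254} - \left(-12 + 72\right) = 2 \sqrt{254} - 60 = -60 + 2 \sqrt{254}$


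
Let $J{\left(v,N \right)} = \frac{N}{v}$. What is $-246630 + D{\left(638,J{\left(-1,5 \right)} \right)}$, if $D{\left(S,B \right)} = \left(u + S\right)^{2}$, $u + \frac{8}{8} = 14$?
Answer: $177171$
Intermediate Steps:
$u = 13$ ($u = -1 + 14 = 13$)
$D{\left(S,B \right)} = \left(13 + S\right)^{2}$
$-246630 + D{\left(638,J{\left(-1,5 \right)} \right)} = -246630 + \left(13 + 638\right)^{2} = -246630 + 651^{2} = -246630 + 423801 = 177171$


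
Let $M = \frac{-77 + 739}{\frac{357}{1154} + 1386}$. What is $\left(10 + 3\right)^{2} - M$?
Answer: $\frac{269602421}{1599801} \approx 168.52$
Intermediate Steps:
$M = \frac{763948}{1599801}$ ($M = \frac{662}{357 \cdot \frac{1}{1154} + 1386} = \frac{662}{\frac{357}{1154} + 1386} = \frac{662}{\frac{1599801}{1154}} = 662 \cdot \frac{1154}{1599801} = \frac{763948}{1599801} \approx 0.47753$)
$\left(10 + 3\right)^{2} - M = \left(10 + 3\right)^{2} - \frac{763948}{1599801} = 13^{2} - \frac{763948}{1599801} = 169 - \frac{763948}{1599801} = \frac{269602421}{1599801}$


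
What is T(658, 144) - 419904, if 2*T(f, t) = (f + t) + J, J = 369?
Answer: -838637/2 ≈ -4.1932e+5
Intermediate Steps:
T(f, t) = 369/2 + f/2 + t/2 (T(f, t) = ((f + t) + 369)/2 = (369 + f + t)/2 = 369/2 + f/2 + t/2)
T(658, 144) - 419904 = (369/2 + (½)*658 + (½)*144) - 419904 = (369/2 + 329 + 72) - 419904 = 1171/2 - 419904 = -838637/2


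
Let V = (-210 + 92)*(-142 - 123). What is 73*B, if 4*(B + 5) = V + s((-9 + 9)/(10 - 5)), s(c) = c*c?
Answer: 1140625/2 ≈ 5.7031e+5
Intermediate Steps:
s(c) = c²
V = 31270 (V = -118*(-265) = 31270)
B = 15625/2 (B = -5 + (31270 + ((-9 + 9)/(10 - 5))²)/4 = -5 + (31270 + (0/5)²)/4 = -5 + (31270 + (0*(⅕))²)/4 = -5 + (31270 + 0²)/4 = -5 + (31270 + 0)/4 = -5 + (¼)*31270 = -5 + 15635/2 = 15625/2 ≈ 7812.5)
73*B = 73*(15625/2) = 1140625/2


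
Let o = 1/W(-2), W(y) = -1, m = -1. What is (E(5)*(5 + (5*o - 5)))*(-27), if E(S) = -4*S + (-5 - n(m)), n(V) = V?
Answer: -3240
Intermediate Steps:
o = -1 (o = 1/(-1) = -1)
E(S) = -4 - 4*S (E(S) = -4*S + (-5 - 1*(-1)) = -4*S + (-5 + 1) = -4*S - 4 = -4 - 4*S)
(E(5)*(5 + (5*o - 5)))*(-27) = ((-4 - 4*5)*(5 + (5*(-1) - 5)))*(-27) = ((-4 - 20)*(5 + (-5 - 5)))*(-27) = -24*(5 - 10)*(-27) = -24*(-5)*(-27) = 120*(-27) = -3240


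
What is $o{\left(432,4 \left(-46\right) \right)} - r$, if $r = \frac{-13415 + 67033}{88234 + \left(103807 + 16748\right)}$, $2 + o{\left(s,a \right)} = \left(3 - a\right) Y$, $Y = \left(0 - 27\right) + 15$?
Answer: $- \frac{468993712}{208789} \approx -2246.3$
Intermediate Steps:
$Y = -12$ ($Y = -27 + 15 = -12$)
$o{\left(s,a \right)} = -38 + 12 a$ ($o{\left(s,a \right)} = -2 + \left(3 - a\right) \left(-12\right) = -2 + \left(-36 + 12 a\right) = -38 + 12 a$)
$r = \frac{53618}{208789}$ ($r = \frac{53618}{88234 + 120555} = \frac{53618}{208789} \approx 0.2568$)
$o{\left(432,4 \left(-46\right) \right)} - r = \left(-38 + 12 \cdot 4 \left(-46\right)\right) - \frac{53618}{208789} = \left(-38 + 12 \left(-184\right)\right) - \frac{53618}{208789} = \left(-38 - 2208\right) - \frac{53618}{208789} = -2246 - \frac{53618}{208789} = - \frac{468993712}{208789}$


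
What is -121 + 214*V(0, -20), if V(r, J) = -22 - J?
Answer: -549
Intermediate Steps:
-121 + 214*V(0, -20) = -121 + 214*(-22 - 1*(-20)) = -121 + 214*(-22 + 20) = -121 + 214*(-2) = -121 - 428 = -549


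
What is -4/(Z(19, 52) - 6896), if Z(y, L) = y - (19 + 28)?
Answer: 1/1731 ≈ 0.00057770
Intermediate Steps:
Z(y, L) = -47 + y (Z(y, L) = y - 1*47 = y - 47 = -47 + y)
-4/(Z(19, 52) - 6896) = -4/((-47 + 19) - 6896) = -4/(-28 - 6896) = -4/(-6924) = -1/6924*(-4) = 1/1731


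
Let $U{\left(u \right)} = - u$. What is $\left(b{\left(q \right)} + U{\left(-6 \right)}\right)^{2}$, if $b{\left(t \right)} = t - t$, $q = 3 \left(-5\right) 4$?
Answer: $36$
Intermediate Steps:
$q = -60$ ($q = \left(-15\right) 4 = -60$)
$b{\left(t \right)} = 0$
$\left(b{\left(q \right)} + U{\left(-6 \right)}\right)^{2} = \left(0 - -6\right)^{2} = \left(0 + 6\right)^{2} = 6^{2} = 36$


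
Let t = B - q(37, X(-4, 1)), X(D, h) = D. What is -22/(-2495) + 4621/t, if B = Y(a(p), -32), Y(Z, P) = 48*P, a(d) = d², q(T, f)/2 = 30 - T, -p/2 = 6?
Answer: -11495911/3797390 ≈ -3.0273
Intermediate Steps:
p = -12 (p = -2*6 = -12)
q(T, f) = 60 - 2*T (q(T, f) = 2*(30 - T) = 60 - 2*T)
B = -1536 (B = 48*(-32) = -1536)
t = -1522 (t = -1536 - (60 - 2*37) = -1536 - (60 - 74) = -1536 - 1*(-14) = -1536 + 14 = -1522)
-22/(-2495) + 4621/t = -22/(-2495) + 4621/(-1522) = -22*(-1/2495) + 4621*(-1/1522) = 22/2495 - 4621/1522 = -11495911/3797390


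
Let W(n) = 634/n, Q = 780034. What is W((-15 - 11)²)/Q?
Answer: 317/263651492 ≈ 1.2023e-6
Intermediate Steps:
W((-15 - 11)²)/Q = (634/((-15 - 11)²))/780034 = (634/((-26)²))*(1/780034) = (634/676)*(1/780034) = (634*(1/676))*(1/780034) = (317/338)*(1/780034) = 317/263651492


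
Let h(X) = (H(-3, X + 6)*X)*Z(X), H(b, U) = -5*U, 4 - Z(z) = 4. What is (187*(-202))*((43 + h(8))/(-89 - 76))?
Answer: 147662/15 ≈ 9844.1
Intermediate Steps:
Z(z) = 0 (Z(z) = 4 - 1*4 = 4 - 4 = 0)
h(X) = 0 (h(X) = ((-5*(X + 6))*X)*0 = ((-5*(6 + X))*X)*0 = ((-30 - 5*X)*X)*0 = (X*(-30 - 5*X))*0 = 0)
(187*(-202))*((43 + h(8))/(-89 - 76)) = (187*(-202))*((43 + 0)/(-89 - 76)) = -1624282/(-165) = -1624282*(-1)/165 = -37774*(-43/165) = 147662/15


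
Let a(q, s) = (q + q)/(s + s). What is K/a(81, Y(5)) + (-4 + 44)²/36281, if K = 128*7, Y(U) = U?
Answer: 162668480/2938761 ≈ 55.353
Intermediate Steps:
K = 896
a(q, s) = q/s (a(q, s) = (2*q)/((2*s)) = (2*q)*(1/(2*s)) = q/s)
K/a(81, Y(5)) + (-4 + 44)²/36281 = 896/((81/5)) + (-4 + 44)²/36281 = 896/((81*(⅕))) + 40²*(1/36281) = 896/(81/5) + 1600*(1/36281) = 896*(5/81) + 1600/36281 = 4480/81 + 1600/36281 = 162668480/2938761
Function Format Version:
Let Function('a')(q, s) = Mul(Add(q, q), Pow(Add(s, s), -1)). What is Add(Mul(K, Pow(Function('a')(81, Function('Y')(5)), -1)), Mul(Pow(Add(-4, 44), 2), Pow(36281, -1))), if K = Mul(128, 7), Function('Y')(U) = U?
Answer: Rational(162668480, 2938761) ≈ 55.353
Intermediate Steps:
K = 896
Function('a')(q, s) = Mul(q, Pow(s, -1)) (Function('a')(q, s) = Mul(Mul(2, q), Pow(Mul(2, s), -1)) = Mul(Mul(2, q), Mul(Rational(1, 2), Pow(s, -1))) = Mul(q, Pow(s, -1)))
Add(Mul(K, Pow(Function('a')(81, Function('Y')(5)), -1)), Mul(Pow(Add(-4, 44), 2), Pow(36281, -1))) = Add(Mul(896, Pow(Mul(81, Pow(5, -1)), -1)), Mul(Pow(Add(-4, 44), 2), Pow(36281, -1))) = Add(Mul(896, Pow(Mul(81, Rational(1, 5)), -1)), Mul(Pow(40, 2), Rational(1, 36281))) = Add(Mul(896, Pow(Rational(81, 5), -1)), Mul(1600, Rational(1, 36281))) = Add(Mul(896, Rational(5, 81)), Rational(1600, 36281)) = Add(Rational(4480, 81), Rational(1600, 36281)) = Rational(162668480, 2938761)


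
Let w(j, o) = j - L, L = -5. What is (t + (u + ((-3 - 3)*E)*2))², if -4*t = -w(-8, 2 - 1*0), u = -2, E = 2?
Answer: 11449/16 ≈ 715.56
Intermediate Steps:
w(j, o) = 5 + j (w(j, o) = j - 1*(-5) = j + 5 = 5 + j)
t = -¾ (t = -(-1)*(5 - 8)/4 = -(-1)*(-3)/4 = -¼*3 = -¾ ≈ -0.75000)
(t + (u + ((-3 - 3)*E)*2))² = (-¾ + (-2 + ((-3 - 3)*2)*2))² = (-¾ + (-2 - 6*2*2))² = (-¾ + (-2 - 12*2))² = (-¾ + (-2 - 24))² = (-¾ - 26)² = (-107/4)² = 11449/16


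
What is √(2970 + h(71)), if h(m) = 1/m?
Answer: √14971841/71 ≈ 54.498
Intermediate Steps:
√(2970 + h(71)) = √(2970 + 1/71) = √(210871/71) = √14971841/71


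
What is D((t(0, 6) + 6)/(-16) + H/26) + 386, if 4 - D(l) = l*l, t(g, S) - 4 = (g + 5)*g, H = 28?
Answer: 4216031/10816 ≈ 389.80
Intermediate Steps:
t(g, S) = 4 + g*(5 + g) (t(g, S) = 4 + (g + 5)*g = 4 + (5 + g)*g = 4 + g*(5 + g))
D(l) = 4 - l² (D(l) = 4 - l*l = 4 - l²)
D((t(0, 6) + 6)/(-16) + H/26) + 386 = (4 - (((4 + 0² + 5*0) + 6)/(-16) + 28/26)²) + 386 = (4 - (((4 + 0 + 0) + 6)*(-1/16) + 28*(1/26))²) + 386 = (4 - ((4 + 6)*(-1/16) + 14/13)²) + 386 = (4 - (10*(-1/16) + 14/13)²) + 386 = (4 - (-5/8 + 14/13)²) + 386 = (4 - (47/104)²) + 386 = (4 - 1*2209/10816) + 386 = (4 - 2209/10816) + 386 = 41055/10816 + 386 = 4216031/10816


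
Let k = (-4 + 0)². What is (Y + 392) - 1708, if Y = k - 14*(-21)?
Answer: -1006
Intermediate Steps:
k = 16 (k = (-4)² = 16)
Y = 310 (Y = 16 - 14*(-21) = 16 + 294 = 310)
(Y + 392) - 1708 = (310 + 392) - 1708 = 702 - 1708 = -1006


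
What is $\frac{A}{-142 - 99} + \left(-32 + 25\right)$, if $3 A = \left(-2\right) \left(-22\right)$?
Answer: $- \frac{5105}{723} \approx -7.0609$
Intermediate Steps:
$A = \frac{44}{3}$ ($A = \frac{\left(-2\right) \left(-22\right)}{3} = \frac{1}{3} \cdot 44 = \frac{44}{3} \approx 14.667$)
$\frac{A}{-142 - 99} + \left(-32 + 25\right) = \frac{44}{3 \left(-142 - 99\right)} + \left(-32 + 25\right) = \frac{44}{3 \left(-241\right)} - 7 = \frac{44}{3} \left(- \frac{1}{241}\right) - 7 = - \frac{44}{723} - 7 = - \frac{5105}{723}$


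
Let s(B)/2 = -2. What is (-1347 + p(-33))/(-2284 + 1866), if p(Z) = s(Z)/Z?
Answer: 44447/13794 ≈ 3.2222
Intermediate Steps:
s(B) = -4 (s(B) = 2*(-2) = -4)
p(Z) = -4/Z
(-1347 + p(-33))/(-2284 + 1866) = (-1347 - 4/(-33))/(-2284 + 1866) = (-1347 - 4*(-1/33))/(-418) = (-1347 + 4/33)*(-1/418) = -44447/33*(-1/418) = 44447/13794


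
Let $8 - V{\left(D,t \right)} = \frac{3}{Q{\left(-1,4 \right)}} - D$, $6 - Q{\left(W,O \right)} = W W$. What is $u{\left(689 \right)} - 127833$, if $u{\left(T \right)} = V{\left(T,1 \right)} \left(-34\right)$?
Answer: $- \frac{757553}{5} \approx -1.5151 \cdot 10^{5}$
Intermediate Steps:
$Q{\left(W,O \right)} = 6 - W^{2}$ ($Q{\left(W,O \right)} = 6 - W W = 6 - W^{2}$)
$V{\left(D,t \right)} = \frac{37}{5} + D$ ($V{\left(D,t \right)} = 8 - \left(\frac{3}{6 - \left(-1\right)^{2}} - D\right) = 8 - \left(\frac{3}{6 - 1} - D\right) = 8 - \left(\frac{3}{5} - D\right) = 8 + \left(- \frac{3}{5} + D\right) = \frac{37}{5} + D$)
$u{\left(T \right)} = - \frac{1258}{5} - 34 T$ ($u{\left(T \right)} = \left(\frac{37}{5} + T\right) \left(-34\right) = - \frac{1258}{5} - 34 T$)
$u{\left(689 \right)} - 127833 = \left(- \frac{1258}{5} - 23426\right) - 127833 = - \frac{118388}{5} - 127833 = - \frac{757553}{5}$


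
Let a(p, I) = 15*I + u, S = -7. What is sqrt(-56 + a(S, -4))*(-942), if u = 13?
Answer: -942*I*sqrt(103) ≈ -9560.3*I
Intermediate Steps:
a(p, I) = 13 + 15*I (a(p, I) = 15*I + 13 = 13 + 15*I)
sqrt(-56 + a(S, -4))*(-942) = sqrt(-56 + (13 + 15*(-4)))*(-942) = sqrt(-56 + (13 - 60))*(-942) = sqrt(-56 - 47)*(-942) = sqrt(-103)*(-942) = (I*sqrt(103))*(-942) = -942*I*sqrt(103)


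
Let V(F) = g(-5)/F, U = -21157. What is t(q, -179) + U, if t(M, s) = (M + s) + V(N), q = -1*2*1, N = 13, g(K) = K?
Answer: -277399/13 ≈ -21338.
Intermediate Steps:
q = -2 (q = -2*1 = -2)
V(F) = -5/F
t(M, s) = -5/13 + M + s (t(M, s) = (M + s) - 5/13 = -5/13 + M + s)
t(q, -179) + U = (-5/13 - 2 - 179) - 21157 = -2358/13 - 21157 = -277399/13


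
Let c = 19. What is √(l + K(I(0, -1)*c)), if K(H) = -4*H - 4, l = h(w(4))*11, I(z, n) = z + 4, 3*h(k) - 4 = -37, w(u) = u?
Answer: I*√429 ≈ 20.712*I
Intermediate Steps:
h(k) = -11 (h(k) = 4/3 + (⅓)*(-37) = 4/3 - 37/3 = -11)
I(z, n) = 4 + z
l = -121 (l = -11*11 = -121)
K(H) = -4 - 4*H
√(l + K(I(0, -1)*c)) = √(-121 + (-4 - 4*(4 + 0)*19)) = √(-121 + (-4 - 16*19)) = √(-121 + (-4 - 4*76)) = √(-121 + (-4 - 304)) = √(-121 - 308) = √(-429) = I*√429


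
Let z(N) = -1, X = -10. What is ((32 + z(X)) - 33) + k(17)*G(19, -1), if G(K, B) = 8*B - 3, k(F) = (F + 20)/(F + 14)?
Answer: -469/31 ≈ -15.129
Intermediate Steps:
k(F) = (20 + F)/(14 + F)
G(K, B) = -3 + 8*B
((32 + z(X)) - 33) + k(17)*G(19, -1) = ((32 - 1) - 33) + ((20 + 17)/(14 + 17))*(-3 + 8*(-1)) = (31 - 33) + (37/31)*(-3 - 8) = -2 + ((1/31)*37)*(-11) = -2 + (37/31)*(-11) = -2 - 407/31 = -469/31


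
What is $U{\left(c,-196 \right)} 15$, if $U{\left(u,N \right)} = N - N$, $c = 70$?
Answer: $0$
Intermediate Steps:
$U{\left(u,N \right)} = 0$
$U{\left(c,-196 \right)} 15 = 0 \cdot 15 = 0$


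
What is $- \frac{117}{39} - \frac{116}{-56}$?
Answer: $- \frac{13}{14} \approx -0.92857$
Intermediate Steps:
$- \frac{117}{39} - \frac{116}{-56} = \left(-117\right) \frac{1}{39} - - \frac{29}{14} = -3 + \frac{29}{14} = - \frac{13}{14}$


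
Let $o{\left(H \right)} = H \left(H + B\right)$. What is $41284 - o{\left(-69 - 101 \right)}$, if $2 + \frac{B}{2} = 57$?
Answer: $31084$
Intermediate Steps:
$B = 110$ ($B = -4 + 2 \cdot 57 = -4 + 114 = 110$)
$o{\left(H \right)} = H \left(110 + H\right)$ ($o{\left(H \right)} = H \left(H + 110\right) = H \left(110 + H\right)$)
$41284 - o{\left(-69 - 101 \right)} = 41284 - \left(-69 - 101\right) \left(110 - 170\right) = 41284 - - 170 \left(110 - 170\right) = 41284 - \left(-170\right) \left(-60\right) = 41284 - 10200 = 31084$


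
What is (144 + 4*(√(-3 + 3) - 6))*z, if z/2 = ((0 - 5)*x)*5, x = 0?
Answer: 0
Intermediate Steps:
z = 0 (z = 2*(((0 - 5)*0)*5) = 2*(-5*0*5) = 2*(0*5) = 2*0 = 0)
(144 + 4*(√(-3 + 3) - 6))*z = (144 + 4*(√(-3 + 3) - 6))*0 = (144 + 4*(√0 - 6))*0 = (144 + 4*(0 - 6))*0 = (144 + 4*(-6))*0 = (144 - 24)*0 = 120*0 = 0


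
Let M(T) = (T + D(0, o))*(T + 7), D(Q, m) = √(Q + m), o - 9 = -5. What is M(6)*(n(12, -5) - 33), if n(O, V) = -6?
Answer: -4056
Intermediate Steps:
o = 4 (o = 9 - 5 = 4)
M(T) = (2 + T)*(7 + T) (M(T) = (T + √(0 + 4))*(T + 7) = (T + √4)*(7 + T) = (T + 2)*(7 + T) = (2 + T)*(7 + T))
M(6)*(n(12, -5) - 33) = (14 + 6² + 9*6)*(-6 - 33) = (14 + 36 + 54)*(-39) = 104*(-39) = -4056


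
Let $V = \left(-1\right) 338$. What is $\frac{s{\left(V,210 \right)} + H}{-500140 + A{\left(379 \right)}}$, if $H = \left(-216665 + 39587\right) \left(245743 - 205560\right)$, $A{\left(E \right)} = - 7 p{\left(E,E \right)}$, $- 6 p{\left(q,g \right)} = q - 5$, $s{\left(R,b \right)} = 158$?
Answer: $\frac{21346575348}{1499111} \approx 14239.0$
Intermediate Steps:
$V = -338$
$p{\left(q,g \right)} = \frac{5}{6} - \frac{q}{6}$ ($p{\left(q,g \right)} = - \frac{q - 5}{6} = - \frac{-5 + q}{6} = \frac{5}{6} - \frac{q}{6}$)
$A{\left(E \right)} = - \frac{35}{6} + \frac{7 E}{6}$ ($A{\left(E \right)} = - 7 \left(\frac{5}{6} - \frac{E}{6}\right) = - \frac{35}{6} + \frac{7 E}{6}$)
$H = -7115525274$ ($H = \left(-177078\right) 40183 = -7115525274$)
$\frac{s{\left(V,210 \right)} + H}{-500140 + A{\left(379 \right)}} = \frac{158 - 7115525274}{-500140 + \left(- \frac{35}{6} + \frac{7}{6} \cdot 379\right)} = - \frac{7115525116}{-500140 + \left(- \frac{35}{6} + \frac{2653}{6}\right)} = - \frac{7115525116}{-500140 + \frac{1309}{3}} = - \frac{7115525116}{- \frac{1499111}{3}} = \left(-7115525116\right) \left(- \frac{3}{1499111}\right) = \frac{21346575348}{1499111}$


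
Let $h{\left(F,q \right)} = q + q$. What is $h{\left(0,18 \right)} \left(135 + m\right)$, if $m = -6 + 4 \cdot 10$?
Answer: $6084$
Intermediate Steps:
$h{\left(F,q \right)} = 2 q$
$m = 34$ ($m = -6 + 40 = 34$)
$h{\left(0,18 \right)} \left(135 + m\right) = 2 \cdot 18 \left(135 + 34\right) = 36 \cdot 169 = 6084$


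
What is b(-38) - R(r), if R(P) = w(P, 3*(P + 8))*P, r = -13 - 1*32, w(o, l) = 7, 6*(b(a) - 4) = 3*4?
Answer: 321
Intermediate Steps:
b(a) = 6 (b(a) = 4 + (3*4)/6 = 4 + (⅙)*12 = 4 + 2 = 6)
r = -45 (r = -13 - 32 = -45)
R(P) = 7*P
b(-38) - R(r) = 6 - 7*(-45) = 6 - 1*(-315) = 6 + 315 = 321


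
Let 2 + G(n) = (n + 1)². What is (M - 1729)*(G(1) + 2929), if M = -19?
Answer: -5123388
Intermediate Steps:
G(n) = -2 + (1 + n)² (G(n) = -2 + (n + 1)² = -2 + (1 + n)²)
(M - 1729)*(G(1) + 2929) = (-19 - 1729)*((-2 + (1 + 1)²) + 2929) = -1748*((-2 + 2²) + 2929) = -1748*((-2 + 4) + 2929) = -1748*(2 + 2929) = -1748*2931 = -5123388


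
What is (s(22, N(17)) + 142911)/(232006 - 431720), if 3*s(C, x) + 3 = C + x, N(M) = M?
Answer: -2343/3274 ≈ -0.71564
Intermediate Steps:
s(C, x) = -1 + C/3 + x/3 (s(C, x) = -1 + (C + x)/3 = -1 + (C/3 + x/3) = -1 + C/3 + x/3)
(s(22, N(17)) + 142911)/(232006 - 431720) = ((-1 + (⅓)*22 + (⅓)*17) + 142911)/(232006 - 431720) = ((-1 + 22/3 + 17/3) + 142911)/(-199714) = (12 + 142911)*(-1/199714) = 142923*(-1/199714) = -2343/3274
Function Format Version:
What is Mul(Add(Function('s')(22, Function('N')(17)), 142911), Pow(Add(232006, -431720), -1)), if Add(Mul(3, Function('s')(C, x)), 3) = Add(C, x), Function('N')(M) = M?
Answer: Rational(-2343, 3274) ≈ -0.71564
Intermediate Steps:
Function('s')(C, x) = Add(-1, Mul(Rational(1, 3), C), Mul(Rational(1, 3), x)) (Function('s')(C, x) = Add(-1, Mul(Rational(1, 3), Add(C, x))) = Add(-1, Add(Mul(Rational(1, 3), C), Mul(Rational(1, 3), x))) = Add(-1, Mul(Rational(1, 3), C), Mul(Rational(1, 3), x)))
Mul(Add(Function('s')(22, Function('N')(17)), 142911), Pow(Add(232006, -431720), -1)) = Mul(Add(Add(-1, Mul(Rational(1, 3), 22), Mul(Rational(1, 3), 17)), 142911), Pow(Add(232006, -431720), -1)) = Mul(Add(Add(-1, Rational(22, 3), Rational(17, 3)), 142911), Pow(-199714, -1)) = Mul(Add(12, 142911), Rational(-1, 199714)) = Mul(142923, Rational(-1, 199714)) = Rational(-2343, 3274)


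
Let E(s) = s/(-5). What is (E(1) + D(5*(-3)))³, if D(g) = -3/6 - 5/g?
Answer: -1331/27000 ≈ -0.049296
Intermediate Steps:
E(s) = -s/5 (E(s) = s*(-⅕) = -s/5)
D(g) = -½ - 5/g (D(g) = -3*⅙ - 5/g = -½ - 5/g)
(E(1) + D(5*(-3)))³ = (-⅕*1 + (-10 - 5*(-3))/(2*((5*(-3)))))³ = (-⅕ + (½)*(-10 - 1*(-15))/(-15))³ = (-⅕ + (½)*(-1/15)*(-10 + 15))³ = (-⅕ + (½)*(-1/15)*5)³ = (-⅕ - ⅙)³ = (-11/30)³ = -1331/27000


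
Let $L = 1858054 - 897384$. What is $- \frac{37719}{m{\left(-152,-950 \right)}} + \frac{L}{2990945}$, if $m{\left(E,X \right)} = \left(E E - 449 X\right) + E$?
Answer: $\frac{21267175459}{89629050626} \approx 0.23728$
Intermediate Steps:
$L = 960670$ ($L = 1858054 - 897384 = 960670$)
$m{\left(E,X \right)} = E + E^{2} - 449 X$ ($m{\left(E,X \right)} = \left(E^{2} - 449 X\right) + E = E + E^{2} - 449 X$)
$- \frac{37719}{m{\left(-152,-950 \right)}} + \frac{L}{2990945} = - \frac{37719}{-152 + \left(-152\right)^{2} - -426550} + \frac{960670}{2990945} = - \frac{37719}{-152 + 23104 + 426550} + 960670 \cdot \frac{1}{2990945} = - \frac{37719}{449502} + \frac{192134}{598189} = \left(-37719\right) \frac{1}{449502} + \frac{192134}{598189} = - \frac{12573}{149834} + \frac{192134}{598189} = \frac{21267175459}{89629050626}$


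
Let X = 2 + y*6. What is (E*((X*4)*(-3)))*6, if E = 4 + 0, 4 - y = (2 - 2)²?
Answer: -7488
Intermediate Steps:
y = 4 (y = 4 - (2 - 2)² = 4 - 1*0² = 4 - 1*0 = 4 + 0 = 4)
E = 4
X = 26 (X = 2 + 4*6 = 2 + 24 = 26)
(E*((X*4)*(-3)))*6 = (4*((26*4)*(-3)))*6 = (4*(104*(-3)))*6 = (4*(-312))*6 = -1248*6 = -7488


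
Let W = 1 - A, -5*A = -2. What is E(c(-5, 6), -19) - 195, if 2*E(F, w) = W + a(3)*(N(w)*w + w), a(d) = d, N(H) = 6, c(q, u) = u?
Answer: -1971/5 ≈ -394.20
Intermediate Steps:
A = 2/5 (A = -1/5*(-2) = 2/5 ≈ 0.40000)
W = 3/5 (W = 1 - 1*2/5 = 1 - 2/5 = 3/5 ≈ 0.60000)
E(F, w) = 3/10 + 21*w/2 (E(F, w) = (3/5 + 3*(6*w + w))/2 = (3/5 + 3*(7*w))/2 = (3/5 + 21*w)/2 = 3/10 + 21*w/2)
E(c(-5, 6), -19) - 195 = (3/10 + (21/2)*(-19)) - 195 = (3/10 - 399/2) - 195 = -996/5 - 195 = -1971/5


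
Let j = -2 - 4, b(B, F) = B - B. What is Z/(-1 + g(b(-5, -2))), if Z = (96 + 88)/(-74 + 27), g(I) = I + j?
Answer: 184/329 ≈ 0.55927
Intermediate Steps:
b(B, F) = 0
j = -6
g(I) = -6 + I (g(I) = I - 6 = -6 + I)
Z = -184/47 (Z = 184/(-47) = 184*(-1/47) = -184/47 ≈ -3.9149)
Z/(-1 + g(b(-5, -2))) = -184/(47*(-1 + (-6 + 0))) = -184/(47*(-1 - 6)) = -184/47/(-7) = -184/47*(-⅐) = 184/329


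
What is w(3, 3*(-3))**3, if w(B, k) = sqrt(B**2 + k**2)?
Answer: 270*sqrt(10) ≈ 853.81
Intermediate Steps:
w(3, 3*(-3))**3 = (sqrt(3**2 + (3*(-3))**2))**3 = (sqrt(9 + (-9)**2))**3 = (sqrt(9 + 81))**3 = (sqrt(90))**3 = (3*sqrt(10))**3 = 270*sqrt(10)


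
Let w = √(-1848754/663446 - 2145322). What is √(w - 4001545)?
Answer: √(-440330606945786305 + 331723*I*√236071858588707309)/331723 ≈ 0.3661 + 2000.4*I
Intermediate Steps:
w = I*√236071858588707309/331723 (w = √(-1848754*1/663446 - 2145322) = √(-924377/331723 - 2145322) = √(-711653574183/331723) = I*√236071858588707309/331723 ≈ 1464.7*I)
√(w - 4001545) = √(I*√236071858588707309/331723 - 4001545) = √(-4001545 + I*√236071858588707309/331723)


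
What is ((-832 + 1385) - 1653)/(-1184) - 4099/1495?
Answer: -802179/442520 ≈ -1.8128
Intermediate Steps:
((-832 + 1385) - 1653)/(-1184) - 4099/1495 = (553 - 1653)*(-1/1184) - 4099*1/1495 = -1100*(-1/1184) - 4099/1495 = 275/296 - 4099/1495 = -802179/442520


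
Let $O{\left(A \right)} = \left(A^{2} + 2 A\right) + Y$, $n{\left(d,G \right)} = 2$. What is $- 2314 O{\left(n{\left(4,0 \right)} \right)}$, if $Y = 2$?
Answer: $-23140$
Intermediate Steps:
$O{\left(A \right)} = 2 + A^{2} + 2 A$ ($O{\left(A \right)} = \left(A^{2} + 2 A\right) + 2 = 2 + A^{2} + 2 A$)
$- 2314 O{\left(n{\left(4,0 \right)} \right)} = - 2314 \left(2 + 2^{2} + 2 \cdot 2\right) = - 2314 \left(2 + 4 + 4\right) = \left(-2314\right) 10 = -23140$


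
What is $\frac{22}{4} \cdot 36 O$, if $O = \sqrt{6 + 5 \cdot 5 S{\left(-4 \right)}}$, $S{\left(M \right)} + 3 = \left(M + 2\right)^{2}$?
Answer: $198 \sqrt{31} \approx 1102.4$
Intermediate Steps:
$S{\left(M \right)} = -3 + \left(2 + M\right)^{2}$ ($S{\left(M \right)} = -3 + \left(M + 2\right)^{2} = -3 + \left(2 + M\right)^{2}$)
$O = \sqrt{31}$ ($O = \sqrt{6 + 5 \cdot 5 \left(-3 + \left(2 - 4\right)^{2}\right)} = \sqrt{6 + 25 \left(-3 + \left(-2\right)^{2}\right)} = \sqrt{6 + 25 \left(-3 + 4\right)} = \sqrt{6 + 25 \cdot 1} = \sqrt{6 + 25} = \sqrt{31} \approx 5.5678$)
$\frac{22}{4} \cdot 36 O = \frac{22}{4} \cdot 36 \sqrt{31} = 22 \cdot \frac{1}{4} \cdot 36 \sqrt{31} = \frac{11}{2} \cdot 36 \sqrt{31} = 198 \sqrt{31}$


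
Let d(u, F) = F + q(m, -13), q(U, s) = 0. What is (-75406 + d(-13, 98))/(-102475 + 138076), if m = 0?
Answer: -75308/35601 ≈ -2.1153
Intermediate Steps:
d(u, F) = F (d(u, F) = F + 0 = F)
(-75406 + d(-13, 98))/(-102475 + 138076) = (-75406 + 98)/(-102475 + 138076) = -75308/35601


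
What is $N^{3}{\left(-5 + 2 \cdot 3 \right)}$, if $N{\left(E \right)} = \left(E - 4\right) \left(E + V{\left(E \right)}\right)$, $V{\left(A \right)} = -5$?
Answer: $1728$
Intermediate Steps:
$N{\left(E \right)} = \left(-5 + E\right) \left(-4 + E\right)$ ($N{\left(E \right)} = \left(E - 4\right) \left(E - 5\right) = \left(-4 + E\right) \left(-5 + E\right) = \left(-5 + E\right) \left(-4 + E\right)$)
$N^{3}{\left(-5 + 2 \cdot 3 \right)} = \left(20 + \left(-5 + 2 \cdot 3\right)^{2} - 9 \left(-5 + 2 \cdot 3\right)\right)^{3} = \left(20 + \left(-5 + 6\right)^{2} - 9 \left(-5 + 6\right)\right)^{3} = \left(20 + 1^{2} - 9\right)^{3} = \left(20 + 1 - 9\right)^{3} = 12^{3} = 1728$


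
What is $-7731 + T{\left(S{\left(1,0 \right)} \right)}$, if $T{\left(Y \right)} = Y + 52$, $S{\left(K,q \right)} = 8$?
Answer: $-7671$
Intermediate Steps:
$T{\left(Y \right)} = 52 + Y$
$-7731 + T{\left(S{\left(1,0 \right)} \right)} = -7731 + \left(52 + 8\right) = -7731 + 60 = -7671$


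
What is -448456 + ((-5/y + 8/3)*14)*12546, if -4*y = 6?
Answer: 605408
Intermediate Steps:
y = -3/2 (y = -¼*6 = -3/2 ≈ -1.5000)
-448456 + ((-5/y + 8/3)*14)*12546 = -448456 + ((-5/(-3/2) + 8/3)*14)*12546 = -448456 + ((-5*(-⅔) + 8*(⅓))*14)*12546 = -448456 + ((10/3 + 8/3)*14)*12546 = -448456 + (6*14)*12546 = -448456 + 84*12546 = -448456 + 1053864 = 605408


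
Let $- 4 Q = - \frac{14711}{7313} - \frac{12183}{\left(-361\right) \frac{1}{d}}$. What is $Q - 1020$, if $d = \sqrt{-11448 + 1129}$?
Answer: $- \frac{29822329}{29252} - \frac{12183 i \sqrt{10319}}{1444} \approx -1019.5 - 857.05 i$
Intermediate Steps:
$d = i \sqrt{10319}$ ($d = \sqrt{-10319} = i \sqrt{10319} \approx 101.58 i$)
$Q = \frac{14711}{29252} - \frac{12183 i \sqrt{10319}}{1444}$ ($Q = - \frac{- \frac{14711}{7313} - \frac{12183}{\left(-361\right) \frac{1}{i \sqrt{10319}}}}{4} = - \frac{\left(-14711\right) \frac{1}{7313} - \frac{12183}{\left(-361\right) \left(- \frac{i \sqrt{10319}}{10319}\right)}}{4} = - \frac{- \frac{14711}{7313} - \frac{12183}{\frac{361}{10319} i \sqrt{10319}}}{4} = - \frac{- \frac{14711}{7313} - 12183 \left(- \frac{i \sqrt{10319}}{361}\right)}{4} = - \frac{- \frac{14711}{7313} + \frac{12183 i \sqrt{10319}}{361}}{4} = \frac{14711}{29252} - \frac{12183 i \sqrt{10319}}{1444} \approx 0.50291 - 857.05 i$)
$Q - 1020 = \left(\frac{14711}{29252} - \frac{12183 i \sqrt{10319}}{1444}\right) - 1020 = - \frac{29822329}{29252} - \frac{12183 i \sqrt{10319}}{1444}$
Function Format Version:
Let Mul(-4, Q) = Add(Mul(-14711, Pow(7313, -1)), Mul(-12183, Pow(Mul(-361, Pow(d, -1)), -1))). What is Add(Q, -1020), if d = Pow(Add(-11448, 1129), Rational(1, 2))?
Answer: Add(Rational(-29822329, 29252), Mul(Rational(-12183, 1444), I, Pow(10319, Rational(1, 2)))) ≈ Add(-1019.5, Mul(-857.05, I))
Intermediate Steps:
d = Mul(I, Pow(10319, Rational(1, 2))) (d = Pow(-10319, Rational(1, 2)) = Mul(I, Pow(10319, Rational(1, 2))) ≈ Mul(101.58, I))
Q = Add(Rational(14711, 29252), Mul(Rational(-12183, 1444), I, Pow(10319, Rational(1, 2)))) (Q = Mul(Rational(-1, 4), Add(Mul(-14711, Pow(7313, -1)), Mul(-12183, Pow(Mul(-361, Pow(Mul(I, Pow(10319, Rational(1, 2))), -1)), -1)))) = Mul(Rational(-1, 4), Add(Mul(-14711, Rational(1, 7313)), Mul(-12183, Pow(Mul(-361, Mul(Rational(-1, 10319), I, Pow(10319, Rational(1, 2)))), -1)))) = Mul(Rational(-1, 4), Add(Rational(-14711, 7313), Mul(-12183, Pow(Mul(Rational(361, 10319), I, Pow(10319, Rational(1, 2))), -1)))) = Mul(Rational(-1, 4), Add(Rational(-14711, 7313), Mul(-12183, Mul(Rational(-1, 361), I, Pow(10319, Rational(1, 2)))))) = Mul(Rational(-1, 4), Add(Rational(-14711, 7313), Mul(Rational(12183, 361), I, Pow(10319, Rational(1, 2))))) = Add(Rational(14711, 29252), Mul(Rational(-12183, 1444), I, Pow(10319, Rational(1, 2)))) ≈ Add(0.50291, Mul(-857.05, I)))
Add(Q, -1020) = Add(Add(Rational(14711, 29252), Mul(Rational(-12183, 1444), I, Pow(10319, Rational(1, 2)))), -1020) = Add(Rational(-29822329, 29252), Mul(Rational(-12183, 1444), I, Pow(10319, Rational(1, 2))))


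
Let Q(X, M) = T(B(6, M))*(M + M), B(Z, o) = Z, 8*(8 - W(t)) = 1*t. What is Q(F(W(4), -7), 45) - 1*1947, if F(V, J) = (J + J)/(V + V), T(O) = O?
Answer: -1407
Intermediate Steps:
W(t) = 8 - t/8
F(V, J) = J/V (F(V, J) = (2*J)/((2*V)) = (2*J)*(1/(2*V)) = J/V)
Q(X, M) = 12*M (Q(X, M) = 6*(M + M) = 6*(2*M) = 12*M)
Q(F(W(4), -7), 45) - 1*1947 = 12*45 - 1*1947 = 540 - 1947 = -1407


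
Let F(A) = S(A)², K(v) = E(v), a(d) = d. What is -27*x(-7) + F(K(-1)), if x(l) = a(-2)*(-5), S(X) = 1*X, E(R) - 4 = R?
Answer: -261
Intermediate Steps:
E(R) = 4 + R
K(v) = 4 + v
S(X) = X
x(l) = 10 (x(l) = -2*(-5) = 10)
F(A) = A²
-27*x(-7) + F(K(-1)) = -27*10 + (4 - 1)² = -270 + 3² = -270 + 9 = -261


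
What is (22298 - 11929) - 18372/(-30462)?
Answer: 52646475/5077 ≈ 10370.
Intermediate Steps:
(22298 - 11929) - 18372/(-30462) = 10369 - 18372*(-1/30462) = 10369 + 3062/5077 = 52646475/5077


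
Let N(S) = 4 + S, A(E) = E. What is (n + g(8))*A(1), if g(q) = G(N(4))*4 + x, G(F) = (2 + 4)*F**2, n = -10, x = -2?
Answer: 1524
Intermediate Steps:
G(F) = 6*F**2
g(q) = 1534 (g(q) = (6*(4 + 4)**2)*4 - 2 = (6*8**2)*4 - 2 = (6*64)*4 - 2 = 384*4 - 2 = 1536 - 2 = 1534)
(n + g(8))*A(1) = (-10 + 1534)*1 = 1524*1 = 1524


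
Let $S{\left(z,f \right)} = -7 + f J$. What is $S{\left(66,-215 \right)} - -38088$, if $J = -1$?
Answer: $38296$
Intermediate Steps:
$S{\left(z,f \right)} = -7 - f$ ($S{\left(z,f \right)} = -7 + f \left(-1\right) = -7 - f$)
$S{\left(66,-215 \right)} - -38088 = \left(-7 - -215\right) - -38088 = \left(-7 + 215\right) + 38088 = 208 + 38088 = 38296$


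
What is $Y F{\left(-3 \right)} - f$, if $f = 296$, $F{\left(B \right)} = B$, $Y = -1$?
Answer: $-293$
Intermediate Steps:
$Y F{\left(-3 \right)} - f = \left(-1\right) \left(-3\right) - 296 = 3 - 296 = -293$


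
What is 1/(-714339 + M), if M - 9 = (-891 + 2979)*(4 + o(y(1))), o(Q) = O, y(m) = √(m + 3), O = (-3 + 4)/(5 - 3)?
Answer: -1/704934 ≈ -1.4186e-6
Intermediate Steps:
O = ½ (O = 1/2 = 1*(½) = ½ ≈ 0.50000)
y(m) = √(3 + m)
o(Q) = ½
M = 9405 (M = 9 + (-891 + 2979)*(4 + ½) = 9 + 2088*(9/2) = 9 + 9396 = 9405)
1/(-714339 + M) = 1/(-714339 + 9405) = 1/(-704934) = -1/704934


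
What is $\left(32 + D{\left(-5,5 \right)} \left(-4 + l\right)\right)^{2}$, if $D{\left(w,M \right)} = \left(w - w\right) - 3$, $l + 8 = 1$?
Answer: $4225$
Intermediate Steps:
$l = -7$ ($l = -8 + 1 = -7$)
$D{\left(w,M \right)} = -3$ ($D{\left(w,M \right)} = 0 - 3 = -3$)
$\left(32 + D{\left(-5,5 \right)} \left(-4 + l\right)\right)^{2} = \left(32 - 3 \left(-4 - 7\right)\right)^{2} = \left(32 - -33\right)^{2} = \left(32 + 33\right)^{2} = 65^{2} = 4225$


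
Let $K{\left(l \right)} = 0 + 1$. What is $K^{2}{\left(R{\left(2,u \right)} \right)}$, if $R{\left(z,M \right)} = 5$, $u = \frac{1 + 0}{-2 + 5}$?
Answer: $1$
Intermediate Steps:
$u = \frac{1}{3}$ ($u = 1 \cdot \frac{1}{3} = \frac{1}{3} \approx 0.33333$)
$K{\left(l \right)} = 1$
$K^{2}{\left(R{\left(2,u \right)} \right)} = 1^{2} = 1$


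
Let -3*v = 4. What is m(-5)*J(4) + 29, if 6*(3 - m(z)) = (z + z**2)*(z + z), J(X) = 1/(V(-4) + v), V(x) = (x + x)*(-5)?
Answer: 3473/116 ≈ 29.940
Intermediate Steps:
V(x) = -10*x (V(x) = (2*x)*(-5) = -10*x)
v = -4/3 (v = -1/3*4 = -4/3 ≈ -1.3333)
J(X) = 3/116 (J(X) = 1/(-10*(-4) - 4/3) = 1/(40 - 4/3) = 1/(116/3) = 3/116)
m(z) = 3 - z*(z + z**2)/3 (m(z) = 3 - (z + z**2)*(z + z)/6 = 3 - (z + z**2)*2*z/6 = 3 - z*(z + z**2)/3)
m(-5)*J(4) + 29 = (3 - 1/3*(-5)**2 - 1/3*(-5)**3)*(3/116) + 29 = (3 - 1/3*25 - 1/3*(-125))*(3/116) + 29 = (3 - 25/3 + 125/3)*(3/116) + 29 = (109/3)*(3/116) + 29 = 109/116 + 29 = 3473/116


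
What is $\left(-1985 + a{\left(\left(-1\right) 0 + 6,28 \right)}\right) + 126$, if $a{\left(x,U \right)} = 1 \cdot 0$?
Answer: $-1859$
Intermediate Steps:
$a{\left(x,U \right)} = 0$
$\left(-1985 + a{\left(\left(-1\right) 0 + 6,28 \right)}\right) + 126 = \left(-1985 + 0\right) + 126 = -1985 + 126 = -1859$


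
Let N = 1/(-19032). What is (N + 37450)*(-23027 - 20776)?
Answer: -10406839373799/6344 ≈ -1.6404e+9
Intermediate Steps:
N = -1/19032 ≈ -5.2543e-5
(N + 37450)*(-23027 - 20776) = (-1/19032 + 37450)*(-23027 - 20776) = (712748399/19032)*(-43803) = -10406839373799/6344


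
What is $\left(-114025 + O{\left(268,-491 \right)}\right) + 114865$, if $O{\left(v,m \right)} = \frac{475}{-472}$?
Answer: $\frac{396005}{472} \approx 838.99$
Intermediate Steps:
$O{\left(v,m \right)} = - \frac{475}{472}$ ($O{\left(v,m \right)} = 475 \left(- \frac{1}{472}\right) = - \frac{475}{472}$)
$\left(-114025 + O{\left(268,-491 \right)}\right) + 114865 = \left(-114025 - \frac{475}{472}\right) + 114865 = - \frac{53820275}{472} + 114865 = \frac{396005}{472}$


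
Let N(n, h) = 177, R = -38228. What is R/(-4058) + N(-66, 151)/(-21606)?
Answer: 137539317/14612858 ≈ 9.4122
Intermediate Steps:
R/(-4058) + N(-66, 151)/(-21606) = -38228/(-4058) + 177/(-21606) = -38228*(-1/4058) + 177*(-1/21606) = 19114/2029 - 59/7202 = 137539317/14612858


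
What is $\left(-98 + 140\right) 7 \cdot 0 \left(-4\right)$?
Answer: $0$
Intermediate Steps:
$\left(-98 + 140\right) 7 \cdot 0 \left(-4\right) = 42 \cdot 0 \left(-4\right) = 42 \cdot 0 = 0$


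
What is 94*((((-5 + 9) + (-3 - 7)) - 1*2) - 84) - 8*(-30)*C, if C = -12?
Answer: -11528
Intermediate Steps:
94*((((-5 + 9) + (-3 - 7)) - 1*2) - 84) - 8*(-30)*C = 94*((((-5 + 9) + (-3 - 7)) - 1*2) - 84) - 8*(-30)*(-12) = 94*(((4 - 10) - 2) - 84) - (-240)*(-12) = 94*((-6 - 2) - 84) - 1*2880 = 94*(-8 - 84) - 2880 = 94*(-92) - 2880 = -8648 - 2880 = -11528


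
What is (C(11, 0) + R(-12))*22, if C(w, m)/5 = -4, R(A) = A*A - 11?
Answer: 2486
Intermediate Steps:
R(A) = -11 + A² (R(A) = A² - 11 = -11 + A²)
C(w, m) = -20 (C(w, m) = 5*(-4) = -20)
(C(11, 0) + R(-12))*22 = (-20 + (-11 + (-12)²))*22 = (-20 + (-11 + 144))*22 = (-20 + 133)*22 = 113*22 = 2486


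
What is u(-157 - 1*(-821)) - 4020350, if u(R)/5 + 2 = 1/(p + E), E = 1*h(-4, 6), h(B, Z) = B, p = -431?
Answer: -349771321/87 ≈ -4.0204e+6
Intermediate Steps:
E = -4 (E = 1*(-4) = -4)
u(R) = -871/87 (u(R) = -10 + 5/(-431 - 4) = -10 + 5/(-435) = -10 + 5*(-1/435) = -10 - 1/87 = -871/87)
u(-157 - 1*(-821)) - 4020350 = -871/87 - 4020350 = -349771321/87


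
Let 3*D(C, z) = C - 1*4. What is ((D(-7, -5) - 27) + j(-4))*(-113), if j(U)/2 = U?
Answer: 13108/3 ≈ 4369.3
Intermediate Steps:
D(C, z) = -4/3 + C/3 (D(C, z) = (C - 1*4)/3 = (C - 4)/3 = (-4 + C)/3 = -4/3 + C/3)
j(U) = 2*U
((D(-7, -5) - 27) + j(-4))*(-113) = (((-4/3 + (⅓)*(-7)) - 27) + 2*(-4))*(-113) = (((-4/3 - 7/3) - 27) - 8)*(-113) = ((-11/3 - 27) - 8)*(-113) = (-92/3 - 8)*(-113) = -116/3*(-113) = 13108/3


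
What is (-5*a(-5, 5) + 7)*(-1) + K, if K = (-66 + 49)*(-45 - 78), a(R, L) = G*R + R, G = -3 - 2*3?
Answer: 2284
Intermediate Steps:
G = -9 (G = -3 - 6 = -9)
a(R, L) = -8*R (a(R, L) = -9*R + R = -8*R)
K = 2091 (K = -17*(-123) = 2091)
(-5*a(-5, 5) + 7)*(-1) + K = (-(-40)*(-5) + 7)*(-1) + 2091 = (-5*40 + 7)*(-1) + 2091 = (-200 + 7)*(-1) + 2091 = -193*(-1) + 2091 = 193 + 2091 = 2284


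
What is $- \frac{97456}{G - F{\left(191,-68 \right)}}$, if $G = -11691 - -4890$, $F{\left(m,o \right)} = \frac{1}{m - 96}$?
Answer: $\frac{578645}{40381} \approx 14.33$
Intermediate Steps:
$F{\left(m,o \right)} = \frac{1}{-96 + m}$
$G = -6801$ ($G = -11691 + 4890 = -6801$)
$- \frac{97456}{G - F{\left(191,-68 \right)}} = - \frac{97456}{-6801 - \frac{1}{-96 + 191}} = - \frac{97456}{-6801 - \frac{1}{95}} = - \frac{97456}{- \frac{646096}{95}} = \left(-97456\right) \left(- \frac{95}{646096}\right) = \frac{578645}{40381}$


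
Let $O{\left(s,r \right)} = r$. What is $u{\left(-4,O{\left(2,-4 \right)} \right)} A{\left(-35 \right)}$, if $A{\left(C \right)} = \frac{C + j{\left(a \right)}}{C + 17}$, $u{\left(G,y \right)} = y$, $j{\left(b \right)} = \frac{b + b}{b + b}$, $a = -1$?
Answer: $- \frac{68}{9} \approx -7.5556$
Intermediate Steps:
$j{\left(b \right)} = 1$ ($j{\left(b \right)} = \frac{2 b}{2 b} = 2 b \frac{1}{2 b} = 1$)
$A{\left(C \right)} = \frac{1 + C}{17 + C}$ ($A{\left(C \right)} = \frac{C + 1}{C + 17} = \frac{1 + C}{17 + C}$)
$u{\left(-4,O{\left(2,-4 \right)} \right)} A{\left(-35 \right)} = - 4 \frac{1 - 35}{17 - 35} = - 4 \frac{1}{-18} \left(-34\right) = - 4 \left(\left(- \frac{1}{18}\right) \left(-34\right)\right) = \left(-4\right) \frac{17}{9} = - \frac{68}{9}$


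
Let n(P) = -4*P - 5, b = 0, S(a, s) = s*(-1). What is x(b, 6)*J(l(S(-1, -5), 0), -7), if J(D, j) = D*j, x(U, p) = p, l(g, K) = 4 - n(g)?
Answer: -1218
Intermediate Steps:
S(a, s) = -s
n(P) = -5 - 4*P
l(g, K) = 9 + 4*g (l(g, K) = 4 - (-5 - 4*g) = 4 + (5 + 4*g) = 9 + 4*g)
x(b, 6)*J(l(S(-1, -5), 0), -7) = 6*((9 + 4*(-1*(-5)))*(-7)) = 6*((9 + 4*5)*(-7)) = 6*((9 + 20)*(-7)) = 6*(29*(-7)) = 6*(-203) = -1218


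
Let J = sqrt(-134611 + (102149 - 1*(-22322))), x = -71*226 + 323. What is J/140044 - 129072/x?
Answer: 43024/5241 + 13*I*sqrt(15)/70022 ≈ 8.2091 + 0.00071904*I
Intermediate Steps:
x = -15723 (x = -16046 + 323 = -15723)
J = 26*I*sqrt(15) (J = sqrt(-134611 + (102149 + 22322)) = sqrt(-134611 + 124471) = sqrt(-10140) = 26*I*sqrt(15) ≈ 100.7*I)
J/140044 - 129072/x = (26*I*sqrt(15))/140044 - 129072/(-15723) = (26*I*sqrt(15))*(1/140044) - 129072*(-1/15723) = 13*I*sqrt(15)/70022 + 43024/5241 = 43024/5241 + 13*I*sqrt(15)/70022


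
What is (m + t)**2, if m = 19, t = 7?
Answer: 676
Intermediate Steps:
(m + t)**2 = (19 + 7)**2 = 26**2 = 676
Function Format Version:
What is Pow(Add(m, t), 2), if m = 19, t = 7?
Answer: 676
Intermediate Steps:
Pow(Add(m, t), 2) = Pow(Add(19, 7), 2) = Pow(26, 2) = 676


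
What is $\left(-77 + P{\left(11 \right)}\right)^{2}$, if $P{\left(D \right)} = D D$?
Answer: $1936$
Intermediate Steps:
$P{\left(D \right)} = D^{2}$
$\left(-77 + P{\left(11 \right)}\right)^{2} = \left(-77 + 11^{2}\right)^{2} = \left(-77 + 121\right)^{2} = 44^{2} = 1936$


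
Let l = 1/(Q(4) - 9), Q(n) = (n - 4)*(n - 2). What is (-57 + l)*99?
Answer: -5654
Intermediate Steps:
Q(n) = (-4 + n)*(-2 + n)
l = -⅑ (l = 1/((8 + 4² - 6*4) - 9) = 1/((8 + 16 - 24) - 9) = 1/(0 - 9) = 1/(-9) = -⅑ ≈ -0.11111)
(-57 + l)*99 = (-57 - ⅑)*99 = -514/9*99 = -5654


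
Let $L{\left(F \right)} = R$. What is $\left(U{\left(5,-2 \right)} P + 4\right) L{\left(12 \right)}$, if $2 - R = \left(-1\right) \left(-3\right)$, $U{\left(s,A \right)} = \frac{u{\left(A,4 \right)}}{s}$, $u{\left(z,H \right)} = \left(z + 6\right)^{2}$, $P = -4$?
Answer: $\frac{44}{5} \approx 8.8$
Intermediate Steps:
$u{\left(z,H \right)} = \left(6 + z\right)^{2}$
$U{\left(s,A \right)} = \frac{\left(6 + A\right)^{2}}{s}$
$R = -1$ ($R = 2 - \left(-1\right) \left(-3\right) = 2 - 3 = -1$)
$L{\left(F \right)} = -1$
$\left(U{\left(5,-2 \right)} P + 4\right) L{\left(12 \right)} = \left(\frac{\left(6 - 2\right)^{2}}{5} \left(-4\right) + 4\right) \left(-1\right) = \left(\frac{4^{2}}{5} \left(-4\right) + 4\right) \left(-1\right) = \left(\frac{1}{5} \cdot 16 \left(-4\right) + 4\right) \left(-1\right) = \left(\frac{16}{5} \left(-4\right) + 4\right) \left(-1\right) = \left(- \frac{64}{5} + 4\right) \left(-1\right) = \left(- \frac{44}{5}\right) \left(-1\right) = \frac{44}{5}$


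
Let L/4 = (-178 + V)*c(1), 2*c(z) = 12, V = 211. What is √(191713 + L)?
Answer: √192505 ≈ 438.75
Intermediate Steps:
c(z) = 6 (c(z) = (½)*12 = 6)
L = 792 (L = 4*((-178 + 211)*6) = 4*(33*6) = 4*198 = 792)
√(191713 + L) = √(191713 + 792) = √192505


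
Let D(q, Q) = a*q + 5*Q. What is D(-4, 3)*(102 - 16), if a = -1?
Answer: 1634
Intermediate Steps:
D(q, Q) = -q + 5*Q
D(-4, 3)*(102 - 16) = (-1*(-4) + 5*3)*(102 - 16) = (4 + 15)*86 = 19*86 = 1634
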